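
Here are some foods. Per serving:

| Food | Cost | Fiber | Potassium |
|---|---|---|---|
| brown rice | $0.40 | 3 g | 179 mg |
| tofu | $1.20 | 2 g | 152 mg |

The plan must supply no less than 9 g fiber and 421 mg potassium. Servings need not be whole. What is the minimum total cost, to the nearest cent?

$1.20

This is a tiny linear program; its minimum lies at a vertex of the feasible set. List the vertices and price them.
brown rice only: max(9/3, 421/179) = 3 servings → $1.20.
tofu only: max(9/2, 421/152) = 4.5 servings → $5.40.
brown rice + tofu with both targets exact would need a negative amount; discard.
The minimum over all feasible corners is $1.20.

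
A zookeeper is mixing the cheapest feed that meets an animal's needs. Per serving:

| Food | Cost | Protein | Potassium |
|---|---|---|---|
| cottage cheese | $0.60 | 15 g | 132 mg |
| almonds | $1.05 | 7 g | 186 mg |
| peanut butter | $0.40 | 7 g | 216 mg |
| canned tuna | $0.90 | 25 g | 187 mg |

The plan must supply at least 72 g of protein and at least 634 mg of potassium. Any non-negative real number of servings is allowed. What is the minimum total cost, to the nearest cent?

$2.68

With two linear requirements the optimum uses one or two foods; enumerate the corners.
cottage cheese only: max(72/15, 634/132) = 4.803 servings → $2.88.
almonds only: max(72/7, 634/186) = 10.29 servings → $10.80.
peanut butter only: max(72/7, 634/216) = 10.29 servings → $4.11.
canned tuna only: max(72/25, 634/187) = 3.39 servings → $3.05.
cottage cheese + almonds with both tight: 4.798 servings and 0.003215 servings → $2.88.
cottage cheese + peanut butter with both tight: 4.799 servings and 0.002591 servings → $2.88.
cottage cheese + canned tuna: intersection lies outside the first quadrant.
almonds + peanut butter: intersection lies outside the first quadrant.
almonds + canned tuna with both tight: 0.7142 servings and 2.68 servings → $3.16.
peanut butter + canned tuna with both tight: 0.5832 servings and 2.717 servings → $2.68.
Cheapest feasible corner: $2.68.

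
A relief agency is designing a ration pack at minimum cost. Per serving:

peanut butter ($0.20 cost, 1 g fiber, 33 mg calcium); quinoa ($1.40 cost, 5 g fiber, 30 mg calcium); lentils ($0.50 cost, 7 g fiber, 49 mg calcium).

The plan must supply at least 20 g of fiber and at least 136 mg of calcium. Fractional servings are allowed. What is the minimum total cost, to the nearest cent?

An LP optimum is at a vertex; with two nutrient constraints at most two foods are used. Check each candidate.
peanut butter only: max(20/1, 136/33) = 20 servings → $4.00.
quinoa only: max(20/5, 136/30) = 4.533 servings → $6.35.
lentils only: max(20/7, 136/49) = 2.857 servings → $1.43.
peanut butter + quinoa with both tight: 0.5926 servings and 3.881 servings → $5.55.
peanut butter + lentils: intersection lies outside the first quadrant.
quinoa + lentils with both tight: 0.8 servings and 2.286 servings → $2.26.
So the least-cost plan costs $1.43.

$1.43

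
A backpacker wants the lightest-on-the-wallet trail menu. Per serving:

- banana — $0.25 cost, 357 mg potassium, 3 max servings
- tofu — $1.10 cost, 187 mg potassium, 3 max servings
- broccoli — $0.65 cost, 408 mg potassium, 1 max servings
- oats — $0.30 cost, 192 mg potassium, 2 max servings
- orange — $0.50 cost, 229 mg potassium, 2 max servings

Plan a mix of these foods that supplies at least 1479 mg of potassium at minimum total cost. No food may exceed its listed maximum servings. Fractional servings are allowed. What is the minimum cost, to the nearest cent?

Cost per mg of potassium: banana $0.0007, oats $0.0016, broccoli $0.0016, orange $0.0022, tofu $0.0059.
Take 3 servings of banana: +1071.0 mg potassium for $0.75 (total $0.75, still need 408.0 mg).
Take 2 servings of oats: +384.0 mg potassium for $0.60 (total $1.35, still need 24.0 mg).
Take 0.05882 servings of broccoli: +24.0 mg potassium for $0.04 (total $1.39, still need 0.0 mg).
Greedy by cheapest-per-mg is optimal for a single linear constraint, so the minimum cost is $1.39.

$1.39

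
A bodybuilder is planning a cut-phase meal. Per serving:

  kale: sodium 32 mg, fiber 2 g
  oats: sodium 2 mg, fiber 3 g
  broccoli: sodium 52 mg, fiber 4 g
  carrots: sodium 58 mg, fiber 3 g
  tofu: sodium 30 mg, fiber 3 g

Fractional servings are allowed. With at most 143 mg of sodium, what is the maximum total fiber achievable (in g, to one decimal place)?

214.5 g

Fiber per mg sodium: oats 1.5, tofu 0.1, broccoli 0.07692, kale 0.0625, carrots 0.05172.
With no serving limits, spend the whole sodium allowance on oats: 143 mg / 2 mg × 3 g = 214.5 g.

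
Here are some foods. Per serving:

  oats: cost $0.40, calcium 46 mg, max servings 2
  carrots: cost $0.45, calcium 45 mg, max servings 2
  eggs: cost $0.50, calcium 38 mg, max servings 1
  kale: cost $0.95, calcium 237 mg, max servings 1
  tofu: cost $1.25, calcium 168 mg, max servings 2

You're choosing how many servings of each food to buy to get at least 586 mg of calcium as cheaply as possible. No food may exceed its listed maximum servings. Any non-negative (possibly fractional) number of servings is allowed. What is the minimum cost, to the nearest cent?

$3.56

Cost per mg of calcium: kale $0.0040, tofu $0.0074, oats $0.0087, carrots $0.0100, eggs $0.0132.
Take 1 serving of kale: +237.0 mg calcium for $0.95 (total $0.95, still need 349.0 mg).
Take 2 servings of tofu: +336.0 mg calcium for $2.50 (total $3.45, still need 13.0 mg).
Take 0.2826 servings of oats: +13.0 mg calcium for $0.11 (total $3.56, still need 0.0 mg).
Greedy by cheapest-per-mg is optimal for a single linear constraint, so the minimum cost is $3.56.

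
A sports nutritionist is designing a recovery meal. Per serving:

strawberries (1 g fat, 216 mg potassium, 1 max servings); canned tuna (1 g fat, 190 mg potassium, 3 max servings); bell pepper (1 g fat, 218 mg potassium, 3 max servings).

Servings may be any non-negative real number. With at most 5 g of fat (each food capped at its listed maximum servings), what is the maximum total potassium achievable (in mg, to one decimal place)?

1060.0 mg

Potassium per g fat: bell pepper 218, strawberries 216, canned tuna 190.
Take 3 servings of bell pepper: uses 3 g fat, +654.0 mg potassium (running total 654.0 mg).
Take 1 serving of strawberries: uses 1 g fat, +216.0 mg potassium (running total 870.0 mg).
Take 1 serving of canned tuna: uses 1 g fat, +190.0 mg potassium (running total 1060.0 mg).
Filling greedily by potassium-per-g fat is optimal for one linear limit, giving 1060.0 mg.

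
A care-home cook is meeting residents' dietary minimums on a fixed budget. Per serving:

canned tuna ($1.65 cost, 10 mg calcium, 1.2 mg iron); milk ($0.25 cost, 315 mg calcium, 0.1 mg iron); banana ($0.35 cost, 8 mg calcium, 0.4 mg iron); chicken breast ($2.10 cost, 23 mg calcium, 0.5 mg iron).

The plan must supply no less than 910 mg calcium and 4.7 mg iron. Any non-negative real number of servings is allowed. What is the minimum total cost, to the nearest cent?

Minimising a linear cost over {calcium ≥ 910, iron ≥ 4.7, servings ≥ 0} — the optimum is at a vertex, using one or two foods.
canned tuna only: max(910/10, 4.7/1.2) = 91 servings → $150.15.
milk only: max(910/315, 4.7/0.1) = 47 servings → $11.75.
banana only: max(910/8, 4.7/0.4) = 113.8 servings → $39.81.
chicken breast only: max(910/23, 4.7/0.5) = 39.57 servings → $83.09.
canned tuna + milk with both tight: 3.686 servings and 2.772 servings → $6.77.
canned tuna + banana: the both-tight solution has a negative serving — not a feasible corner.
canned tuna + chicken breast: intersection lies outside the first quadrant.
milk + banana with both tight: 2.607 servings and 11.1 servings → $4.54.
milk + chicken breast with both tight: 2.235 servings and 8.953 servings → $19.36.
banana + chicken breast: the both-tight solution has a negative serving — not a feasible corner.
So the least-cost plan costs $4.54.

$4.54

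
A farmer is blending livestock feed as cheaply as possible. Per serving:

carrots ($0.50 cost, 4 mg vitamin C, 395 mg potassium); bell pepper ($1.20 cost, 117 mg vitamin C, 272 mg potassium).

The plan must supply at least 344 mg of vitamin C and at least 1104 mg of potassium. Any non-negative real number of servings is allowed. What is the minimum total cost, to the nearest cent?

With two linear requirements the optimum uses one or two foods; enumerate the corners.
carrots only: max(344/4, 1104/395) = 86 servings → $43.00.
bell pepper only: max(344/117, 1104/272) = 4.059 servings → $4.87.
carrots + bell pepper with both tight: 0.7889 servings and 2.913 servings → $3.89.
So the least-cost plan costs $3.89.

$3.89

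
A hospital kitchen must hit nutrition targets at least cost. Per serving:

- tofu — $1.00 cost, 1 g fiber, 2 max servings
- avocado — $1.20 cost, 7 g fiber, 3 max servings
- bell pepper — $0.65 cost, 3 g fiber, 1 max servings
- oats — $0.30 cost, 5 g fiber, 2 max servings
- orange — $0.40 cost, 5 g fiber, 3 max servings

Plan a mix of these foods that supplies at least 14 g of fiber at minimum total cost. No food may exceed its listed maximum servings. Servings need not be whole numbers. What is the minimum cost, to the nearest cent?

$0.92

Cost per g of fiber: oats $0.0600, orange $0.0800, avocado $0.1714, bell pepper $0.2167, tofu $1.0000.
Take 2 servings of oats: +10.0 g fiber for $0.60 (total $0.60, still need 4.0 g).
Take 0.8 servings of orange: +4.0 g fiber for $0.32 (total $0.92, still need 0.0 g).
Greedy by cheapest-per-g is optimal for a single linear constraint, so the minimum cost is $0.92.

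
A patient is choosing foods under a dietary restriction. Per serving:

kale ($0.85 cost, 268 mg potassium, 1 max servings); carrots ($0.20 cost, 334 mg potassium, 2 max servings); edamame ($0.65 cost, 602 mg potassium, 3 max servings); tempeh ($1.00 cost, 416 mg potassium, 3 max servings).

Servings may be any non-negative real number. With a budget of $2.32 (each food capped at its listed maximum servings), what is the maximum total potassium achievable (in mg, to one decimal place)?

Potassium per dollar: carrots 1670, edamame 926.2, tempeh 416, kale 315.3.
Take 2 servings of carrots: spends $0.40, +668.0 mg potassium (running total 668.0 mg).
Take 2.954 servings of edamame: spends $1.92, +1778.2 mg potassium (running total 2446.2 mg).
Greedy by best ratio exhausts the cost allowance optimally: 2446.2 mg.

2446.2 mg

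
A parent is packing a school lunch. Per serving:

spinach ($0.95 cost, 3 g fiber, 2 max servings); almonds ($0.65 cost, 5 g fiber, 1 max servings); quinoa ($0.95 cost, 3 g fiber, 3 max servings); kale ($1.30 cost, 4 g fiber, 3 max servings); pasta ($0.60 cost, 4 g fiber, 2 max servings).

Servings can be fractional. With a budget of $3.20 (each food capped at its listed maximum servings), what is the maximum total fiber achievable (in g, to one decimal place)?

17.3 g

Fiber per dollar: almonds 7.692, pasta 6.667, spinach 3.158, quinoa 3.158, kale 3.077.
Take 1 serving of almonds: spends $0.65, +5.0 g fiber (running total 5.0 g).
Take 2 servings of pasta: spends $1.20, +8.0 g fiber (running total 13.0 g).
Take 1.421 servings of spinach: spends $1.35, +4.3 g fiber (running total 17.3 g).
Greedy by best ratio exhausts the cost allowance optimally: 17.3 g.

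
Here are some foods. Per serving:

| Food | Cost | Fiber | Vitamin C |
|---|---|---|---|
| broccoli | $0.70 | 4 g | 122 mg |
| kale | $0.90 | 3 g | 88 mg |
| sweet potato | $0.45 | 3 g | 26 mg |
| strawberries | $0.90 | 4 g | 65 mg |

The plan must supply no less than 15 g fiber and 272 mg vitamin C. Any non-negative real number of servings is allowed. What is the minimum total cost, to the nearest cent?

A basic optimal solution has at most two foods positive. Try each food alone and each pair with both targets met exactly.
broccoli only: max(15/4, 272/122) = 3.75 servings → $2.62.
kale only: max(15/3, 272/88) = 5 servings → $4.50.
sweet potato only: max(15/3, 272/26) = 10.46 servings → $4.71.
strawberries only: max(15/4, 272/65) = 4.185 servings → $3.77.
broccoli + kale with both targets exact would need a negative amount; discard.
broccoli + sweet potato with both tight: 1.626 servings and 2.832 servings → $2.41.
broccoli + strawberries with both tight: 0.4956 servings and 3.254 servings → $3.28.
kale + sweet potato with both tight: 2.29 servings and 2.71 servings → $3.28.
kale + strawberries with both tight: 0.7197 servings and 3.21 servings → $3.54.
sweet potato + strawberries: the both-tight solution has a negative serving — not a feasible corner.
Cheapest feasible corner: $2.41.

$2.41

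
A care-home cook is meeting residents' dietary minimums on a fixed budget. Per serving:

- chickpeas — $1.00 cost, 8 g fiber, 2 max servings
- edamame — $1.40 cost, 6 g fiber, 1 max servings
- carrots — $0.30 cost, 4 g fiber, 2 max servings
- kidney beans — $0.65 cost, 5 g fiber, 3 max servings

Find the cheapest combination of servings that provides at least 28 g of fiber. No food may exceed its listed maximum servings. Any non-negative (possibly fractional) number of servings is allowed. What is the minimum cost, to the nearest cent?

Cost per g of fiber: carrots $0.0750, chickpeas $0.1250, kidney beans $0.1300, edamame $0.2333.
Take 2 servings of carrots: +8.0 g fiber for $0.60 (total $0.60, still need 20.0 g).
Take 2 servings of chickpeas: +16.0 g fiber for $2.00 (total $2.60, still need 4.0 g).
Take 0.8 servings of kidney beans: +4.0 g fiber for $0.52 (total $3.12, still need 0.0 g).
Filling from the cheapest source first is optimal under one linear minimum: $3.12.

$3.12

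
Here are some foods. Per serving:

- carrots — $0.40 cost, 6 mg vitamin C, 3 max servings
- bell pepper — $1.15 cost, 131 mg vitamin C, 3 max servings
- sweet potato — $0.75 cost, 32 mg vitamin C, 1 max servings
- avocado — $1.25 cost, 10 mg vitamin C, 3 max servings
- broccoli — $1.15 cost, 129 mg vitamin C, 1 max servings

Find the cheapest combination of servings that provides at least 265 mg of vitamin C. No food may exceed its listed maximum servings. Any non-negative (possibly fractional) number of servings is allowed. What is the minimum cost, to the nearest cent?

Cost per mg of vitamin C: bell pepper $0.0088, broccoli $0.0089, sweet potato $0.0234, carrots $0.0667, avocado $0.1250.
Take 2.023 servings of bell pepper: +265.0 mg vitamin C for $2.33 (total $2.33, still need 0.0 mg).
Greedy by cheapest-per-mg is optimal for a single linear constraint, so the minimum cost is $2.33.

$2.33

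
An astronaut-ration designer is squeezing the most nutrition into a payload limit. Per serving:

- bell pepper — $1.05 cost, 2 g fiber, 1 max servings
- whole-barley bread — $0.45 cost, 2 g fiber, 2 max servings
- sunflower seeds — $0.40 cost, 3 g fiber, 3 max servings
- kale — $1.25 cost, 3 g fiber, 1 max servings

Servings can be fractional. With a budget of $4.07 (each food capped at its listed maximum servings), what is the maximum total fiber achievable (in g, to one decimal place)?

17.4 g

Fiber per dollar: sunflower seeds 7.5, whole-barley bread 4.444, kale 2.4, bell pepper 1.905.
Take 3 servings of sunflower seeds: spends $1.20, +9.0 g fiber (running total 9.0 g).
Take 2 servings of whole-barley bread: spends $0.90, +4.0 g fiber (running total 13.0 g).
Take 1 serving of kale: spends $1.25, +3.0 g fiber (running total 16.0 g).
Take 0.6857 servings of bell pepper: spends $0.72, +1.4 g fiber (running total 17.4 g).
Filling greedily by fiber-per-dollar is optimal for one linear limit, giving 17.4 g.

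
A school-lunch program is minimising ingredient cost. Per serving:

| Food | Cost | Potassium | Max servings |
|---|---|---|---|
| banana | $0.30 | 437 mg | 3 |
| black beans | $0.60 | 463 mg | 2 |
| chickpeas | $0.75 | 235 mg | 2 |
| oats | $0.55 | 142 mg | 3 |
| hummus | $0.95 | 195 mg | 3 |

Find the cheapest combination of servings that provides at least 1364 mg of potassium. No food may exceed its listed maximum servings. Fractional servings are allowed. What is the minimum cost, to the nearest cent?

$0.97

Cost per mg of potassium: banana $0.0007, black beans $0.0013, chickpeas $0.0032, oats $0.0039, hummus $0.0049.
Take 3 servings of banana: +1311.0 mg potassium for $0.90 (total $0.90, still need 53.0 mg).
Take 0.1145 servings of black beans: +53.0 mg potassium for $0.07 (total $0.97, still need 0.0 mg).
Greedy by cheapest-per-mg is optimal for a single linear constraint, so the minimum cost is $0.97.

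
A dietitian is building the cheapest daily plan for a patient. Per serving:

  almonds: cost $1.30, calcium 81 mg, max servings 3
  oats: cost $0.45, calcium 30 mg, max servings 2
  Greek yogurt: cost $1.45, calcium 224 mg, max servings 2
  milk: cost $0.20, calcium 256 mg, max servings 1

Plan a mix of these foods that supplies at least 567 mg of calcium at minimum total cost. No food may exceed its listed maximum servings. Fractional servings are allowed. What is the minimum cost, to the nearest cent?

Cost per mg of calcium: milk $0.0008, Greek yogurt $0.0065, oats $0.0150, almonds $0.0160.
Take 1 serving of milk: +256.0 mg calcium for $0.20 (total $0.20, still need 311.0 mg).
Take 1.388 servings of Greek yogurt: +311.0 mg calcium for $2.01 (total $2.21, still need 0.0 mg).
Filling from the cheapest source first is optimal under one linear minimum: $2.21.

$2.21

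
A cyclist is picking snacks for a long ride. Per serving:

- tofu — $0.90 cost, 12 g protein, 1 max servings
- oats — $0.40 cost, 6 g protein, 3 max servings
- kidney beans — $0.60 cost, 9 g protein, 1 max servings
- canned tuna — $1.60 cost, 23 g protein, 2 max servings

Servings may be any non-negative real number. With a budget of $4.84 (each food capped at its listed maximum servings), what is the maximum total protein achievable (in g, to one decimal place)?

Protein per dollar: oats 15, kidney beans 15, canned tuna 14.38, tofu 13.33.
Take 3 servings of oats: spends $1.20, +18.0 g protein (running total 18.0 g).
Take 1 serving of kidney beans: spends $0.60, +9.0 g protein (running total 27.0 g).
Take 1.9 servings of canned tuna: spends $3.04, +43.7 g protein (running total 70.7 g).
Greedy by best ratio exhausts the cost allowance optimally: 70.7 g.

70.7 g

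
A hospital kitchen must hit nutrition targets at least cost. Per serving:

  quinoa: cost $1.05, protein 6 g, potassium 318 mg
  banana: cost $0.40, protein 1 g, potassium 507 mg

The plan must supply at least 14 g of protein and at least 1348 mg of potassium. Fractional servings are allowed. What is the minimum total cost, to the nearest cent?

At the optimum either one food covers both requirements or two foods hit both targets exactly; no other combination can be cheaper.
quinoa only: max(14/6, 1348/318) = 4.239 servings → $4.45.
banana only: max(14/1, 1348/507) = 14 servings → $5.60.
quinoa + banana with both tight: 2.111 servings and 1.335 servings → $2.75.
The minimum over all feasible corners is $2.75.

$2.75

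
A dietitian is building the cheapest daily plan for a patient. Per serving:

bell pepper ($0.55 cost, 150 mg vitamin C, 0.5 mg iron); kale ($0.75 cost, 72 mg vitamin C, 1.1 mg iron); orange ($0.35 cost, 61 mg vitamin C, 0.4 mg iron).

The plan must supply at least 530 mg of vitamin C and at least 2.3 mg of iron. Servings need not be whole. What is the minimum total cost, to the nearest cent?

Check every corner: each single food scaled to meet both minima, and each pair solved so both constraints bind.
bell pepper only: max(530/150, 2.3/0.5) = 4.6 servings → $2.53.
kale only: max(530/72, 2.3/1.1) = 7.361 servings → $5.52.
orange only: max(530/61, 2.3/0.4) = 8.689 servings → $3.04.
bell pepper + kale with both tight: 3.236 servings and 0.6202 servings → $2.24.
bell pepper + orange with both tight: 2.431 servings and 2.712 servings → $2.29.
kale + orange: intersection lies outside the first quadrant.
So the least-cost plan costs $2.24.

$2.24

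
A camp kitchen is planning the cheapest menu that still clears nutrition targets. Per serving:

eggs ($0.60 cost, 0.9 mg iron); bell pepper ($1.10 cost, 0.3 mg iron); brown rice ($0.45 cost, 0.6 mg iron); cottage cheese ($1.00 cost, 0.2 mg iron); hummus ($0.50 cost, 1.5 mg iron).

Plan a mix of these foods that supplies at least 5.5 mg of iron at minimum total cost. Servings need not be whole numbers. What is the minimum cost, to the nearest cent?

Cost per mg of iron: hummus $0.3333, eggs $0.6667, brown rice $0.7500, bell pepper $3.6667, cottage cheese $5.0000.
With no serving limits, use only hummus: 5.5 mg / 1.5 mg = 3.667 servings × $0.50 = $1.83.

$1.83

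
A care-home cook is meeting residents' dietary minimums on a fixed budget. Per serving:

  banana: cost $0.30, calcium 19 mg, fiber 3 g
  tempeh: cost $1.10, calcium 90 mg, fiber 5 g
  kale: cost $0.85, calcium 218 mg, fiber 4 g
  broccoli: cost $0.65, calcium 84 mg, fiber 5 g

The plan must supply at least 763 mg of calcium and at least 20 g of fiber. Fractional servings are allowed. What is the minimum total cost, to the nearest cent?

Minimising a linear cost over {calcium ≥ 763, fiber ≥ 20, servings ≥ 0} — the optimum is at a vertex, using one or two foods.
banana only: max(763/19, 20/3) = 40.16 servings → $12.05.
tempeh only: max(763/90, 20/5) = 8.478 servings → $9.33.
kale only: max(763/218, 20/4) = 5 servings → $4.25.
broccoli only: max(763/84, 20/5) = 9.083 servings → $5.90.
banana + tempeh with both targets exact would need a negative amount; discard.
banana + kale with both tight: 2.263 servings and 3.303 servings → $3.49.
banana + broccoli: intersection lies outside the first quadrant.
tempeh + kale with both tight: 1.792 servings and 2.76 servings → $4.32.
tempeh + broccoli: the both-tight solution has a negative serving — not a feasible corner.
kale + broccoli with both tight: 2.832 servings and 1.735 servings → $3.53.
So the least-cost plan costs $3.49.

$3.49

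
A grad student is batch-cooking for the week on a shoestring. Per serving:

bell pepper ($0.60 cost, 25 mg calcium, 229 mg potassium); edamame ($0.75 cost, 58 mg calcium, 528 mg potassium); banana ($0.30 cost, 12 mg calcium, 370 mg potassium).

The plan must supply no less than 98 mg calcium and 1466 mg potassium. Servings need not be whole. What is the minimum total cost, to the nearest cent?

$1.59

Check every corner: each single food scaled to meet both minima, and each pair solved so both constraints bind.
bell pepper only: max(98/25, 1466/229) = 6.402 servings → $3.84.
edamame only: max(98/58, 1466/528) = 2.777 servings → $2.08.
banana only: max(98/12, 1466/370) = 8.167 servings → $2.45.
bell pepper + edamame: the both-tight solution has a negative serving — not a feasible corner.
bell pepper + banana with both tight: 2.871 servings and 2.185 servings → $2.38.
edamame + banana with both tight: 1.234 servings and 2.201 servings → $1.59.
The minimum over all feasible corners is $1.59.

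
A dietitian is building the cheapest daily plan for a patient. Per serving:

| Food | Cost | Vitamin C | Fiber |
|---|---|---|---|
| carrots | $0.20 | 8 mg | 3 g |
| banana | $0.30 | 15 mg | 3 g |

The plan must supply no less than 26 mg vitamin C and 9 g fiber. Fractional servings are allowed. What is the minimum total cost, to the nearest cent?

$0.63

A basic optimal solution has at most two foods positive. Try each food alone and each pair with both targets met exactly.
carrots only: max(26/8, 9/3) = 3.25 servings → $0.65.
banana only: max(26/15, 9/3) = 3 servings → $0.90.
carrots + banana with both tight: 2.714 servings and 0.2857 servings → $0.63.
The minimum over all feasible corners is $0.63.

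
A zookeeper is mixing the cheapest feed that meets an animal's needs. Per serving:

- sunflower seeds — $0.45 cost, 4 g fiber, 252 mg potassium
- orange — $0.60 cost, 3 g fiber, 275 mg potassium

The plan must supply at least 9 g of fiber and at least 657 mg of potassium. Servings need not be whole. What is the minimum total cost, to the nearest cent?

$1.17

With two linear requirements the optimum uses one or two foods; enumerate the corners.
sunflower seeds only: max(9/4, 657/252) = 2.607 servings → $1.17.
orange only: max(9/3, 657/275) = 3 servings → $1.80.
sunflower seeds + orange with both tight: 1.465 servings and 1.047 servings → $1.29.
The minimum over all feasible corners is $1.17.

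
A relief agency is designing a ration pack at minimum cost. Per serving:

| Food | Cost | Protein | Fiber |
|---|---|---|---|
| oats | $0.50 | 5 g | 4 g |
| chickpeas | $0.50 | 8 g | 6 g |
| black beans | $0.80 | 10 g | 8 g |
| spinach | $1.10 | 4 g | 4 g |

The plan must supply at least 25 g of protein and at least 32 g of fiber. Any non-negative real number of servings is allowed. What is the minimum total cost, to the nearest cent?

$2.67

An LP optimum is at a vertex; with two nutrient constraints at most two foods are used. Check each candidate.
oats only: max(25/5, 32/4) = 8 servings → $4.00.
chickpeas only: max(25/8, 32/6) = 5.333 servings → $2.67.
black beans only: max(25/10, 32/8) = 4 servings → $3.20.
spinach only: max(25/4, 32/4) = 8 servings → $8.80.
oats + chickpeas: the both-tight solution has a negative serving — not a feasible corner.
oats + black beans (both tight): parallel constraints — no distinct corner.
oats + spinach: intersection lies outside the first quadrant.
chickpeas + black beans: intersection lies outside the first quadrant.
chickpeas + spinach: intersection lies outside the first quadrant.
black beans + spinach: intersection lies outside the first quadrant.
The minimum over all feasible corners is $2.67.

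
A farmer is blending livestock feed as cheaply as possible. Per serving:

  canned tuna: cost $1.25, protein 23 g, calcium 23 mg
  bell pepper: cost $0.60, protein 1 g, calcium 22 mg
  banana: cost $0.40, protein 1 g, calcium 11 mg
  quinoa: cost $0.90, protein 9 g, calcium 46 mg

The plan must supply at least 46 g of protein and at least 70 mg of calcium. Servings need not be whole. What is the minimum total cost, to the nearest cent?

At the optimum either one food covers both requirements or two foods hit both targets exactly; no other combination can be cheaper.
canned tuna only: max(46/23, 70/23) = 3.043 servings → $3.80.
bell pepper only: max(46/1, 70/22) = 46 servings → $27.60.
banana only: max(46/1, 70/11) = 46 servings → $18.40.
quinoa only: max(46/9, 70/46) = 5.111 servings → $4.60.
canned tuna + bell pepper with both tight: 1.95 servings and 1.143 servings → $3.12.
canned tuna + banana with both tight: 1.896 servings and 2.4 servings → $3.33.
canned tuna + quinoa with both tight: 1.746 servings and 0.6486 servings → $2.77.
bell pepper + banana: intersection lies outside the first quadrant.
bell pepper + quinoa: the both-tight solution has a negative serving — not a feasible corner.
banana + quinoa with both targets exact would need a negative amount; discard.
So the least-cost plan costs $2.77.

$2.77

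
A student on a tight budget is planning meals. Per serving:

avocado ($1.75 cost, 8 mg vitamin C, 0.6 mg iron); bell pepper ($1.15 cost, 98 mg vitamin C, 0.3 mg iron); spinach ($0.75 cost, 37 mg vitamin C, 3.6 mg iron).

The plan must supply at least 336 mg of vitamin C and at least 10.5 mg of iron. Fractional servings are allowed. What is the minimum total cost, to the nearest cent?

Compare the cost at each extreme point of the feasible region.
avocado only: max(336/8, 10.5/0.6) = 42 servings → $73.50.
bell pepper only: max(336/98, 10.5/0.3) = 35 servings → $40.25.
spinach only: max(336/37, 10.5/3.6) = 9.081 servings → $6.81.
avocado + bell pepper with both tight: 16.46 servings and 2.085 servings → $31.20.
avocado + spinach: intersection lies outside the first quadrant.
bell pepper + spinach with both tight: 2.403 servings and 2.716 servings → $4.80.
The minimum over all feasible corners is $4.80.

$4.80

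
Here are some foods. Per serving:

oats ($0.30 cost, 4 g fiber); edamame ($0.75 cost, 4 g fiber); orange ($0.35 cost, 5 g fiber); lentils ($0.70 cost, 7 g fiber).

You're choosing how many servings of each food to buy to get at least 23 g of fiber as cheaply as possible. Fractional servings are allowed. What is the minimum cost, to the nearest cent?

$1.61

Cost per g of fiber: orange $0.0700, oats $0.0750, lentils $0.1000, edamame $0.1875.
With no serving limits, use only orange: 23 g / 5 g = 4.6 servings × $0.35 = $1.61.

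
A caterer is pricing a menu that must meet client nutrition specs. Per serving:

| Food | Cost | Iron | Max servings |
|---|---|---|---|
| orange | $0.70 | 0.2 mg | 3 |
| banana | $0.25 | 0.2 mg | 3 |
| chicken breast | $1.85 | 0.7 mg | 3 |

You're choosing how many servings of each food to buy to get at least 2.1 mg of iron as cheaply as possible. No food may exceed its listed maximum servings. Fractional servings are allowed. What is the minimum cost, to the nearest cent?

$4.71

Cost per mg of iron: banana $1.2500, chicken breast $2.6429, orange $3.5000.
Take 3 servings of banana: +0.6 mg iron for $0.75 (total $0.75, still need 1.5 mg).
Take 2.143 servings of chicken breast: +1.5 mg iron for $3.96 (total $4.71, still need 0.0 mg).
Filling from the cheapest source first is optimal under one linear minimum: $4.71.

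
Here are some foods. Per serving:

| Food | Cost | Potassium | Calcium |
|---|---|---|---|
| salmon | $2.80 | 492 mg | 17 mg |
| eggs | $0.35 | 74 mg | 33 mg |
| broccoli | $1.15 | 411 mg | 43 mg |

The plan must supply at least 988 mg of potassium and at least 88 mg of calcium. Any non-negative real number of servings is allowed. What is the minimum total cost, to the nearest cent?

For a min-cost LP with two ≥-constraints, a basic feasible solution has at most two positive variables.
salmon only: max(988/492, 88/17) = 5.176 servings → $14.49.
eggs only: max(988/74, 88/33) = 13.35 servings → $4.67.
broccoli only: max(988/411, 88/43) = 2.404 servings → $2.76.
salmon + eggs with both tight: 1.742 servings and 1.769 servings → $5.50.
salmon + broccoli with both tight: 0.4458 servings and 1.87 servings → $3.40.
eggs + broccoli with both targets exact would need a negative amount; discard.
The minimum over all feasible corners is $2.76.

$2.76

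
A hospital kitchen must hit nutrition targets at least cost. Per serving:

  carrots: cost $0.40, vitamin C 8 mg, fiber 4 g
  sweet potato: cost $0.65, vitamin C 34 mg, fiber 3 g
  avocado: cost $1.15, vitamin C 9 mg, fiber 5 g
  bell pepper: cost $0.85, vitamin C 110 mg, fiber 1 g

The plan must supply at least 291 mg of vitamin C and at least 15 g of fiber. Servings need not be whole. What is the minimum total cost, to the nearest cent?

$3.31

For a min-cost LP with two ≥-constraints, a basic feasible solution has at most two positive variables.
carrots only: max(291/8, 15/4) = 36.38 servings → $14.55.
sweet potato only: max(291/34, 15/3) = 8.559 servings → $5.56.
avocado only: max(291/9, 15/5) = 32.33 servings → $37.18.
bell pepper only: max(291/110, 15/1) = 15 servings → $12.75.
carrots + sweet potato: the both-tight solution has a negative serving — not a feasible corner.
carrots + avocado: the both-tight solution has a negative serving — not a feasible corner.
carrots + bell pepper with both tight: 3.146 servings and 2.417 servings → $3.31.
sweet potato + avocado: the both-tight solution has a negative serving — not a feasible corner.
sweet potato + bell pepper with both tight: 4.591 servings and 1.226 servings → $4.03.
avocado + bell pepper with both tight: 2.512 servings and 2.44 servings → $4.96.
The minimum over all feasible corners is $3.31.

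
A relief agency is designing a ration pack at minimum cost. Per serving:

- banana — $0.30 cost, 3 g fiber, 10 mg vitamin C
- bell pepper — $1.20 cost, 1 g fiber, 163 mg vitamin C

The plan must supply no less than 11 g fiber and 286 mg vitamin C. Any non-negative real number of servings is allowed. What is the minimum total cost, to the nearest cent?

The cheapest plan sits at a corner of the feasible region — with two constraints it uses at most two foods.
banana only: max(11/3, 286/10) = 28.6 servings → $8.58.
bell pepper only: max(11/1, 286/163) = 11 servings → $13.20.
banana + bell pepper with both tight: 3.146 servings and 1.562 servings → $2.82.
The minimum over all feasible corners is $2.82.

$2.82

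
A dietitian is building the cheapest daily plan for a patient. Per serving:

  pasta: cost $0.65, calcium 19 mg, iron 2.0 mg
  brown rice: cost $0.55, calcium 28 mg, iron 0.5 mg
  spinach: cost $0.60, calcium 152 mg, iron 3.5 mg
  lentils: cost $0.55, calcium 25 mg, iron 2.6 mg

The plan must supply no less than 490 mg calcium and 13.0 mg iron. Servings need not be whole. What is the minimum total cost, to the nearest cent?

$2.23

At the optimum either one food covers both requirements or two foods hit both targets exactly; no other combination can be cheaper.
pasta only: max(490/19, 13.0/2.0) = 25.79 servings → $16.76.
brown rice only: max(490/28, 13.0/0.5) = 26 servings → $14.30.
spinach only: max(490/152, 13.0/3.5) = 3.714 servings → $2.23.
lentils only: max(490/25, 13.0/2.6) = 19.6 servings → $10.78.
pasta + brown rice with both tight: 2.559 servings and 15.76 servings → $10.33.
pasta + spinach with both tight: 1.099 servings and 3.086 servings → $2.57.
pasta + lentils: the both-tight solution has a negative serving — not a feasible corner.
brown rice + spinach: intersection lies outside the first quadrant.
brown rice + lentils with both tight: 15.74 servings and 1.973 servings → $9.74.
spinach + lentils with both tight: 3.084 servings and 0.8482 servings → $2.32.
The minimum over all feasible corners is $2.23.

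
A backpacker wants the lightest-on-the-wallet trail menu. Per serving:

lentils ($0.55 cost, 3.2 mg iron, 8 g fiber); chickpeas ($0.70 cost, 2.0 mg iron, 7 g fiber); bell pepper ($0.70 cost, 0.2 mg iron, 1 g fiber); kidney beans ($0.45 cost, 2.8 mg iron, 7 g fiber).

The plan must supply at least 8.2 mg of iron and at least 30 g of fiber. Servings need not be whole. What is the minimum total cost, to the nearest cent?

lentils only: max(8.2/3.2, 30/8) = 3.75 servings → $2.06.
chickpeas only: max(8.2/2.0, 30/7) = 4.286 servings → $3.00.
bell pepper only: max(8.2/0.2, 30/1) = 41 servings → $28.70.
kidney beans only: max(8.2/2.8, 30/7) = 4.286 servings → $1.93.
lentils + chickpeas: the both-tight solution has a negative serving — not a feasible corner.
lentils + bell pepper with both tight: 1.375 servings and 19 servings → $14.06.
lentils + kidney beans (both tight): parallel constraints — no distinct corner.
chickpeas + bell pepper with both tight: 3.667 servings and 4.333 servings → $5.60.
chickpeas + kidney beans with both targets exact would need a negative amount; discard.
bell pepper + kidney beans with both tight: 19 servings and 1.571 servings → $14.01.
So the least-cost plan costs $1.93.

$1.93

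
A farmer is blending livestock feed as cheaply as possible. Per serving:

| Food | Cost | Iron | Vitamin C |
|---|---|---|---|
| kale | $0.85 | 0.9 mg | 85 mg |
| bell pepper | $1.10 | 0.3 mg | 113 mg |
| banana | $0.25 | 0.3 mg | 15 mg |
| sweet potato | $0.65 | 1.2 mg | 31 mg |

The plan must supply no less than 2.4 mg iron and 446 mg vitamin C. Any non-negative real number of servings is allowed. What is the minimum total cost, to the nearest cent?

An LP optimum is at a vertex; with two nutrient constraints at most two foods are used. Check each candidate.
kale only: max(2.4/0.9, 446/85) = 5.247 servings → $4.46.
bell pepper only: max(2.4/0.3, 446/113) = 8 servings → $8.80.
banana only: max(2.4/0.3, 446/15) = 29.73 servings → $7.43.
sweet potato only: max(2.4/1.2, 446/31) = 14.39 servings → $9.35.
kale + bell pepper with both tight: 1.803 servings and 2.591 servings → $4.38.
kale + banana: intersection lies outside the first quadrant.
kale + sweet potato with both targets exact would need a negative amount; discard.
bell pepper + banana with both tight: 3.327 servings and 4.673 servings → $4.83.
bell pepper + sweet potato with both tight: 3.648 servings and 1.088 servings → $4.72.
banana + sweet potato with both targets exact would need a negative amount; discard.
The minimum over all feasible corners is $4.38.

$4.38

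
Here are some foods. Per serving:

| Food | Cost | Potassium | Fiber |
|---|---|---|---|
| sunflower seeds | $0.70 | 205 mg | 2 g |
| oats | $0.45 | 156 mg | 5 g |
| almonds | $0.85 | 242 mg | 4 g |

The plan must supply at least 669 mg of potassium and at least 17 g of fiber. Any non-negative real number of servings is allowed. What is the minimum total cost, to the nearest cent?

$1.93

Compare the cost at each extreme point of the feasible region.
sunflower seeds only: max(669/205, 17/2) = 8.5 servings → $5.95.
oats only: max(669/156, 17/5) = 4.288 servings → $1.93.
almonds only: max(669/242, 17/4) = 4.25 servings → $3.61.
sunflower seeds + oats with both tight: 0.9719 servings and 3.011 servings → $2.04.
sunflower seeds + almonds with both targets exact would need a negative amount; discard.
oats + almonds with both tight: 2.454 servings and 1.183 servings → $2.11.
The minimum over all feasible corners is $1.93.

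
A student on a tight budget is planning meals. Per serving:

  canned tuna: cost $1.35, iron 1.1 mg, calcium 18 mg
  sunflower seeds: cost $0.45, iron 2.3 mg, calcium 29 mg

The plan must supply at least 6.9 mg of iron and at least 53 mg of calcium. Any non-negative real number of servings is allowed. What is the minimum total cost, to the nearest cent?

A basic optimal solution has at most two foods positive. Try each food alone and each pair with both targets met exactly.
canned tuna only: max(6.9/1.1, 53/18) = 6.273 servings → $8.47.
sunflower seeds only: max(6.9/2.3, 53/29) = 3 servings → $1.35.
canned tuna + sunflower seeds: the both-tight solution has a negative serving — not a feasible corner.
Cheapest feasible corner: $1.35.

$1.35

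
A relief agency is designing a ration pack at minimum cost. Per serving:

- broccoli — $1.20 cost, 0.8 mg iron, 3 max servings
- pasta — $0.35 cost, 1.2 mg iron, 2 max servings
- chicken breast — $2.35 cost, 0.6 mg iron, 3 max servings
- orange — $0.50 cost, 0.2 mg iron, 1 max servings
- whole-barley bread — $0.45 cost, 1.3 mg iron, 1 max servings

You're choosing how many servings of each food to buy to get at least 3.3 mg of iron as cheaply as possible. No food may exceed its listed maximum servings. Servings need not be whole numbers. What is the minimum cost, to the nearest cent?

Cost per mg of iron: pasta $0.2917, whole-barley bread $0.3462, broccoli $1.5000, orange $2.5000, chicken breast $3.9167.
Take 2 servings of pasta: +2.4 mg iron for $0.70 (total $0.70, still need 0.9 mg).
Take 0.6923 servings of whole-barley bread: +0.9 mg iron for $0.31 (total $1.01, still need 0.0 mg).
Greedy by cheapest-per-mg is optimal for a single linear constraint, so the minimum cost is $1.01.

$1.01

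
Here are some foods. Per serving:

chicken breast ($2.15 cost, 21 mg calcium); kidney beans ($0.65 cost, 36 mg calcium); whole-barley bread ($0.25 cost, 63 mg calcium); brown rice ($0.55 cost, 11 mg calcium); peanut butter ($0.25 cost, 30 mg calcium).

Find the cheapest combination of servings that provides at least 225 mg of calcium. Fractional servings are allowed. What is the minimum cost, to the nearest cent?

$0.89

Cost per mg of calcium: whole-barley bread $0.0040, peanut butter $0.0083, kidney beans $0.0181, brown rice $0.0500, chicken breast $0.1024.
With no serving limits, use only whole-barley bread: 225 mg / 63 mg = 3.571 servings × $0.25 = $0.89.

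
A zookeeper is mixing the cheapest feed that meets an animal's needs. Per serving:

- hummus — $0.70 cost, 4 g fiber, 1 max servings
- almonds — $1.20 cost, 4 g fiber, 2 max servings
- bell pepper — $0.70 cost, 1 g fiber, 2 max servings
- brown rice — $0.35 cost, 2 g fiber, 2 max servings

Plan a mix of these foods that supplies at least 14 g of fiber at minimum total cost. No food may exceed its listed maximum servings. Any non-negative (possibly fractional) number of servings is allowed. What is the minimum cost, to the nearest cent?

$3.20

Cost per g of fiber: hummus $0.1750, brown rice $0.1750, almonds $0.3000, bell pepper $0.7000.
Take 1 serving of hummus: +4.0 g fiber for $0.70 (total $0.70, still need 10.0 g).
Take 2 servings of brown rice: +4.0 g fiber for $0.70 (total $1.40, still need 6.0 g).
Take 1.5 servings of almonds: +6.0 g fiber for $1.80 (total $3.20, still need 0.0 g).
Filling from the cheapest source first is optimal under one linear minimum: $3.20.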